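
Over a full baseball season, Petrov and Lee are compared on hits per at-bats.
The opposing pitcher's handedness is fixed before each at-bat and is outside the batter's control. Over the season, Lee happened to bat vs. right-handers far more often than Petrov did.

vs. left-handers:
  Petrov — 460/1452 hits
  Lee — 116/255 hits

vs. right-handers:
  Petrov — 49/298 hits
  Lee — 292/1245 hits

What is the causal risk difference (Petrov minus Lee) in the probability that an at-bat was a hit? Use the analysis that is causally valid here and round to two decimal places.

-0.11

The imbalance in pitcher handedness arose from how at-bats were allocated, not from anything the player did; and pitcher handedness independently affects the outcome. The pooled gap is confounded — condition on pitcher handedness.
Adjusting over the population distribution of pitcher handedness: 0.525·(0.317−0.455) + 0.475·(0.164−0.235) = -0.106.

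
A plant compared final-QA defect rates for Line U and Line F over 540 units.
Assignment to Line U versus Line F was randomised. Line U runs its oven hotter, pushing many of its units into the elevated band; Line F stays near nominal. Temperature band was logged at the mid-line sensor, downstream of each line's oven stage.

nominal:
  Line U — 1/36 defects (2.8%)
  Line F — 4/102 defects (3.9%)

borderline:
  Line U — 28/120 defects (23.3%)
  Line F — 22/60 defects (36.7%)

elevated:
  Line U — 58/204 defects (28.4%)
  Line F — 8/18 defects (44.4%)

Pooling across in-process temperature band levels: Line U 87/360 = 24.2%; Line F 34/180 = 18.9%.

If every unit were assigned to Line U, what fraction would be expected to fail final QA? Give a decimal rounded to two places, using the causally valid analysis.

The distribution of in-process temperature band is itself part of what the line does — it is an intermediate outcome. Holding it fixed would remove that part of the effect; the total effect is the pooled difference.
So P(outcome | do(Line U)) is just the pooled rate for Line U: 87/360 = 0.242.

0.24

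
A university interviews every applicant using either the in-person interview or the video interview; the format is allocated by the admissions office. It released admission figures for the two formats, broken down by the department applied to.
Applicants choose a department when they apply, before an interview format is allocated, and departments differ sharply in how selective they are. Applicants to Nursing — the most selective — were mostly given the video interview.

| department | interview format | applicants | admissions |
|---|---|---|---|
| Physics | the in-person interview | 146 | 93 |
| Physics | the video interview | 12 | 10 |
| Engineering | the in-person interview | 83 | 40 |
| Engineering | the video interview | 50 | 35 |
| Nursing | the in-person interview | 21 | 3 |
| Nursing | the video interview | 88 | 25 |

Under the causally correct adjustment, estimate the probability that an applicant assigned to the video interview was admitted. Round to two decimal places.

0.64

The department-specific comparison favours the video interview throughout, but the pooled figures favour the in-person interview. The question is whether to condition on department.
Since department is a pre-existing factor (not a product of the interview format) and it affects the outcome on its own, it is a confounder. The stratified rates, not the pooled rate, identify the causal effect.
Standardising the video interview to the population department mix: 0.395·10/12 + 0.333·35/50 + 0.273·25/88 = 0.639.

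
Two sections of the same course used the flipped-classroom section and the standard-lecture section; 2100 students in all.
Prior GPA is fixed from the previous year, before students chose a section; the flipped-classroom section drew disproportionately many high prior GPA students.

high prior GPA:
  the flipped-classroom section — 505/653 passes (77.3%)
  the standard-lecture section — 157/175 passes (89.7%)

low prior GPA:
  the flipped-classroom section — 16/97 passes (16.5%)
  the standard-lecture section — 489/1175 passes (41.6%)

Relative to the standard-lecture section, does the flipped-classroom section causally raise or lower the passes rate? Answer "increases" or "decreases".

the standard-lecture section is higher inside every prior GPA band stratum but the flipped-classroom section is higher in aggregate. Whether to stratify depends on how prior GPA band relates to the teaching method.
Nothing the teaching method does changes prior GPA band; the imbalance is an allocation artefact. With prior GPA band also predicting the outcome, the pooled figure is confounded, and the within-stratum comparison is the causal one.
Within each level — high prior GPA: 77.3% vs 89.7%; low prior GPA: 16.5% vs 41.6% — the standard-lecture section is higher every time.

decreases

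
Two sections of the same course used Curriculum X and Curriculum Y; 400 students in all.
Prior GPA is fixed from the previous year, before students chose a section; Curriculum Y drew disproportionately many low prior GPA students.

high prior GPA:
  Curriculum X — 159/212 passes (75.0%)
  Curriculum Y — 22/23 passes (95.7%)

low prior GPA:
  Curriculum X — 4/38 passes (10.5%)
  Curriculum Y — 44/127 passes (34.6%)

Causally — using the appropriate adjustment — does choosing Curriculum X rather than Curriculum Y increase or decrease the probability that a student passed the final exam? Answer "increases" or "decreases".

Curriculum Y is higher inside every prior GPA band stratum but Curriculum X is higher in aggregate. Whether to stratify depends on how prior GPA band relates to the teaching method.
The imbalance in prior GPA band arose from how students were allocated, not from anything the teaching method did; and prior GPA band independently affects the outcome. The pooled gap is confounded — condition on prior GPA band.
Within each level — high prior GPA: 75.0% vs 95.7%; low prior GPA: 10.5% vs 34.6% — Curriculum Y is higher every time.

decreases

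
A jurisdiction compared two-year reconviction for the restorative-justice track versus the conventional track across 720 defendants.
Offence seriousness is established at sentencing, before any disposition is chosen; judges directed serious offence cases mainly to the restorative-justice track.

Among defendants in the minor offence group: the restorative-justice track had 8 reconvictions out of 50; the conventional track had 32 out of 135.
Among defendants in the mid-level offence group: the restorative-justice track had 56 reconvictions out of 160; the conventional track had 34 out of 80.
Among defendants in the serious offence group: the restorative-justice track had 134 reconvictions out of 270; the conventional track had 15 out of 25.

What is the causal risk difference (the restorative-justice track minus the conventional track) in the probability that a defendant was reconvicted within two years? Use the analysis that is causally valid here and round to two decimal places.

-0.09

the restorative-justice track is lower inside every offence seriousness stratum but the conventional track is lower in aggregate. Whether to stratify depends on how offence seriousness relates to the disposition.
Here offence seriousness is a common cause — it drives both which disposition a case falls under and the outcome. The crude comparison mixes populations; the stratum-specific rates are the causally relevant ones.
Adjusting over the population distribution of offence seriousness: 0.257·(0.160−0.237) + 0.333·(0.350−0.425) + 0.410·(0.496−0.600) = -0.087.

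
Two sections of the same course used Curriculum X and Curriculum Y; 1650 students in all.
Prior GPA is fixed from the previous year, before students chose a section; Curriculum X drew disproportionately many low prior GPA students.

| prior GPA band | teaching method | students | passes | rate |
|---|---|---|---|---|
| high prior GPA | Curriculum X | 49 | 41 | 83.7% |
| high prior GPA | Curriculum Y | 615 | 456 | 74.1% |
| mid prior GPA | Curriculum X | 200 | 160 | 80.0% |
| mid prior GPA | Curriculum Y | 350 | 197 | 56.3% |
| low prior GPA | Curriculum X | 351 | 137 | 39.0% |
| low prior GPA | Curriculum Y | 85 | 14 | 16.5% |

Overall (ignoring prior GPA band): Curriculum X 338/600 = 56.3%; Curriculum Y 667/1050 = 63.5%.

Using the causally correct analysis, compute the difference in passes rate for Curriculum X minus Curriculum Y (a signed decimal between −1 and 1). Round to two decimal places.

+0.18

Within every prior GPA band level Curriculum X has the higher rate, yet pooled Curriculum Y does — Simpson's reversal.
Nothing the teaching method does changes prior GPA band; the imbalance is an allocation artefact. With prior GPA band also predicting the outcome, the pooled figure is confounded, and the within-stratum comparison is the causal one.
Adjusting over the population distribution of prior GPA band: 0.402·(0.837−0.741) + 0.333·(0.800−0.563) + 0.264·(0.390−0.165) = +0.177.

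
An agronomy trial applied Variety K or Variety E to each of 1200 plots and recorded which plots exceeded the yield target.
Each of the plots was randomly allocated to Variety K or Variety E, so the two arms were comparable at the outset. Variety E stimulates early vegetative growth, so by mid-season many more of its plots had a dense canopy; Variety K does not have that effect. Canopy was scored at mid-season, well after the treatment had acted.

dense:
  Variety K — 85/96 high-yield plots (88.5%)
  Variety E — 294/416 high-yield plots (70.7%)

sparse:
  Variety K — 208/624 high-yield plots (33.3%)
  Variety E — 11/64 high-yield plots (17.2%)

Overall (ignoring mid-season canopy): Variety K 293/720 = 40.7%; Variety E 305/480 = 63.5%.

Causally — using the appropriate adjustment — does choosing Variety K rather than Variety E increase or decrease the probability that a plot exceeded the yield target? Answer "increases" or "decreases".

decreases

Mid-season canopy lies on the pathway variety → mid-season canopy → outcome, so adjusting for it blocks the indirect effect. For the total causal effect of variety, use the unadjusted pooled rates.
Pooled: Variety K 40.7% vs Variety E 63.5%; Variety E is higher overall.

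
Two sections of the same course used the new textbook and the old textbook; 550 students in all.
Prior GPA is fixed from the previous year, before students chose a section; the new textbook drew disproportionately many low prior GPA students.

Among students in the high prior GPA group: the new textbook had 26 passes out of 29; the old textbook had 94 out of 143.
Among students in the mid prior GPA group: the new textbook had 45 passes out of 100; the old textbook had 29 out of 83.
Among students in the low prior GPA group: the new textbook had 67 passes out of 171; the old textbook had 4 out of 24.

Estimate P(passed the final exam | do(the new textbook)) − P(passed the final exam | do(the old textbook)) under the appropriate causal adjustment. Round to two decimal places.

The stratified and pooled comparisons disagree (the new textbook wins within each prior GPA band; the old textbook wins overall), so the answer turns on the causal role of prior GPA band.
Nothing the teaching method does changes prior GPA band; the imbalance is an allocation artefact. With prior GPA band also predicting the outcome, the pooled figure is confounded, and the within-stratum comparison is the causal one.
Adjusting over the population distribution of prior GPA band: 0.313·(0.897−0.657) + 0.333·(0.450−0.349) + 0.355·(0.392−0.167) = +0.188.

+0.19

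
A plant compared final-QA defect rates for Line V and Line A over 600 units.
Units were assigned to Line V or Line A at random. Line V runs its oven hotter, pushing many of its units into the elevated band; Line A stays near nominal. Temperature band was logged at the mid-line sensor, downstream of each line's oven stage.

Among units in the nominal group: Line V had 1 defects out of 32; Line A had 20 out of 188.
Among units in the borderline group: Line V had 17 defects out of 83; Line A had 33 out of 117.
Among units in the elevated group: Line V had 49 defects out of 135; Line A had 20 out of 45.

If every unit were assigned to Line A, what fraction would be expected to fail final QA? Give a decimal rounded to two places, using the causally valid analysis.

0.21

In-process temperature band here is a post-treatment variable shaped by the line; conditioning on it would introduce bias rather than remove it. The overall comparison is the causal one.
So P(outcome | do(Line A)) is just the pooled rate for Line A: 73/350 = 0.209.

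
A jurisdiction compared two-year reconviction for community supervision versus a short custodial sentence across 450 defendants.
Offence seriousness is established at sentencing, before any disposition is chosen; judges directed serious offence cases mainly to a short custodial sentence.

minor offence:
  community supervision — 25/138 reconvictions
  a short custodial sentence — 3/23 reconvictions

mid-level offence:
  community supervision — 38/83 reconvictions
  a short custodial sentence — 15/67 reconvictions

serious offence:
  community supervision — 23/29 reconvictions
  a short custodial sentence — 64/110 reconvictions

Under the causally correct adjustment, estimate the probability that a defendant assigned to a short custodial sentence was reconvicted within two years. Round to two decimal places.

a short custodial sentence is lower inside every offence seriousness stratum but community supervision is lower in aggregate. Whether to stratify depends on how offence seriousness relates to the disposition.
Offence seriousness is set before the disposition has any effect — it is not caused by the disposition — and it independently drives the outcome. That makes it a confounder, so the causal comparison is within offence seriousness levels.
Standardising a short custodial sentence to the population offence seriousness mix: 0.358·3/23 + 0.333·15/67 + 0.309·64/110 = 0.301.

0.30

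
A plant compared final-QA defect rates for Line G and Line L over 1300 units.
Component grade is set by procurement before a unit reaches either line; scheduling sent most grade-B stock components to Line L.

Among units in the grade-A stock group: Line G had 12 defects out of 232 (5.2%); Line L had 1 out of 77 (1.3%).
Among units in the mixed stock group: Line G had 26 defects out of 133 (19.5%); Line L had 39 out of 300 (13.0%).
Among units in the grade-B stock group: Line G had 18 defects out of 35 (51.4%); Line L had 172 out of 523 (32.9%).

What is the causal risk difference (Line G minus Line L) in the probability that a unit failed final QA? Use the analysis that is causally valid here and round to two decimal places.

+0.11

The stratified and pooled comparisons disagree (Line L wins within each component grade; Line G wins overall), so the answer turns on the causal role of component grade.
Component grade is set before the line has any effect — it is not caused by the line — and it independently drives the outcome. That makes it a confounder, so the causal comparison is within component grade levels.
Adjusting over the population distribution of component grade: 0.238·(0.052−0.013) + 0.333·(0.195−0.130) + 0.429·(0.514−0.329) = +0.111.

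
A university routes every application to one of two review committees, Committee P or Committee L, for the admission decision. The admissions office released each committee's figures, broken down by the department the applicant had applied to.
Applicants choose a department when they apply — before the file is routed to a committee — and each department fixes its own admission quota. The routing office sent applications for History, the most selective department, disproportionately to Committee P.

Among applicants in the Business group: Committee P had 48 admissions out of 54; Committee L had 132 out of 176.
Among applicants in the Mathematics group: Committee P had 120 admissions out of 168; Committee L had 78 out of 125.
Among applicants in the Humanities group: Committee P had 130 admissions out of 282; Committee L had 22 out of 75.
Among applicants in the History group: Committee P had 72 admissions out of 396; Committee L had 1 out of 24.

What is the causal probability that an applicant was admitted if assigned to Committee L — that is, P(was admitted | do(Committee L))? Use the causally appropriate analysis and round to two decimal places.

Here department is a common cause — it drives both which review committee a case falls under and the outcome. The crude comparison mixes populations; the stratum-specific rates are the causally relevant ones.
Standardising Committee L to the population department mix: 0.177·132/176 + 0.225·78/125 + 0.275·22/75 + 0.323·1/24 = 0.367.

0.37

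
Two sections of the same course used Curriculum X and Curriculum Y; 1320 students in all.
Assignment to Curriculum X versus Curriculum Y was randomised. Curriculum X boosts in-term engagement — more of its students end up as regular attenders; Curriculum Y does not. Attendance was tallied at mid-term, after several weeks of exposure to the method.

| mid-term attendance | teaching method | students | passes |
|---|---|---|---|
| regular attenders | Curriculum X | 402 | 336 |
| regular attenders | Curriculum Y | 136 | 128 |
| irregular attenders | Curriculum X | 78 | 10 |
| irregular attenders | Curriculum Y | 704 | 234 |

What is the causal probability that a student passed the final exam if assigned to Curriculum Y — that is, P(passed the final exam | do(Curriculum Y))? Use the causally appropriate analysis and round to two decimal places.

0.43

Stratifying would compare teaching methods among students the teaching methods themselves sorted into mid-term attendance groups — a form of selection on an intermediate. The unconditioned pooled rates give the total causal effect.
So P(outcome | do(Curriculum Y)) is just the pooled rate for Curriculum Y: 362/840 = 0.431.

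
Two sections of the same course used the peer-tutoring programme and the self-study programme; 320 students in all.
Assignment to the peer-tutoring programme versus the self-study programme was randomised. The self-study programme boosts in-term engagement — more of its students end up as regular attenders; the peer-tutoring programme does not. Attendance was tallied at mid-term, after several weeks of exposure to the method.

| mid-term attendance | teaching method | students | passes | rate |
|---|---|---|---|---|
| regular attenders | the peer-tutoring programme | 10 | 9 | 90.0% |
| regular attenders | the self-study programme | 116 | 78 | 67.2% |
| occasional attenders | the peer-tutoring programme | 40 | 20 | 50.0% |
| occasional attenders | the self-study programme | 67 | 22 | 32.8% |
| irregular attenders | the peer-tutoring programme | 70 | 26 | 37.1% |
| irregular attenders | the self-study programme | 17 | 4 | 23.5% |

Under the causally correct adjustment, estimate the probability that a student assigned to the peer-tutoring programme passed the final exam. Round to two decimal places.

0.46

The mid-term attendance-specific comparison favours the peer-tutoring programme throughout, but the pooled figures favour the self-study programme. The question is whether to condition on mid-term attendance.
Because the teaching method influences mid-term attendance, mid-term attendance is a post-treatment mediator, not a confounder. Stratifying on it would bias the estimate; the causal effect is the crude pooled difference.
So P(outcome | do(the peer-tutoring programme)) is just the pooled rate for the peer-tutoring programme: 55/120 = 0.458.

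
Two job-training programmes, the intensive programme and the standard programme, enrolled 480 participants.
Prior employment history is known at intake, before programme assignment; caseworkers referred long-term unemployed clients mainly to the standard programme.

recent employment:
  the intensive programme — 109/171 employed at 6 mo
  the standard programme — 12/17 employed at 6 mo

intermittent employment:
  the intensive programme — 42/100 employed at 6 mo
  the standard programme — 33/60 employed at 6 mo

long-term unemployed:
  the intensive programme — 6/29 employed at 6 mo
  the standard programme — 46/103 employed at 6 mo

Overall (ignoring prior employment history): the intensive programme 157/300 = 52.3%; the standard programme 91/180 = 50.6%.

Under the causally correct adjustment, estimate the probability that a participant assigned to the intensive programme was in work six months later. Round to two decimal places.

0.45

The stratified and pooled comparisons disagree (the standard programme wins within each prior employment history; the intensive programme wins overall), so the answer turns on the causal role of prior employment history.
Since prior employment history is a pre-existing factor (not a product of the programme) and it affects the outcome on its own, it is a confounder. The stratified rates, not the pooled rate, identify the causal effect.
Standardising the intensive programme to the population prior employment history mix: 0.392·109/171 + 0.333·42/100 + 0.275·6/29 = 0.447.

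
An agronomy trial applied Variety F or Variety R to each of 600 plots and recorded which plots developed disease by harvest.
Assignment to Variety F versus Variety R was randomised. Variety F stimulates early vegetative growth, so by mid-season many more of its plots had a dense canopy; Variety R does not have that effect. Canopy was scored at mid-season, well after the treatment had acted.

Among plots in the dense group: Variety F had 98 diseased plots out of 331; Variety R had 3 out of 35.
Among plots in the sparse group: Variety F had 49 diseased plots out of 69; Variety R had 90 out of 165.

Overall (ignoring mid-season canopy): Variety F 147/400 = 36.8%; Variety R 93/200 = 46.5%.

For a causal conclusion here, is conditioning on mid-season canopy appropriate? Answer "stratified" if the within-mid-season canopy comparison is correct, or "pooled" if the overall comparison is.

The stratified and pooled comparisons disagree (Variety R wins within each mid-season canopy; Variety F wins overall), so the answer turns on the causal role of mid-season canopy.
Stratifying would compare varietys among plots the varietys themselves sorted into mid-season canopy groups — a form of selection on an intermediate. The unconditioned pooled rates give the total causal effect.
Pooled: Variety F 36.8% vs Variety R 46.5%; Variety F is lower overall.

pooled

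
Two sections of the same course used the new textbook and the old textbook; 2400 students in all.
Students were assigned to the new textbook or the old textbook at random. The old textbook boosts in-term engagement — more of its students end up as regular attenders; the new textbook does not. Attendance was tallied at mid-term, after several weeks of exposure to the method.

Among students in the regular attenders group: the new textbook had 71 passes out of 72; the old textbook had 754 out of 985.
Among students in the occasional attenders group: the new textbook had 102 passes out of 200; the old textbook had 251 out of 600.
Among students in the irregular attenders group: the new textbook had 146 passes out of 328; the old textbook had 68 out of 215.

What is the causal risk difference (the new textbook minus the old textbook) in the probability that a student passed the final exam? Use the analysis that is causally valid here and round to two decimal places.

-0.06

The distribution of mid-term attendance is itself part of what the teaching method does — it is an intermediate outcome. Holding it fixed would remove that part of the effect; the total effect is the pooled difference.
The causal difference is the pooled difference: 0.532 − 0.596 = -0.064.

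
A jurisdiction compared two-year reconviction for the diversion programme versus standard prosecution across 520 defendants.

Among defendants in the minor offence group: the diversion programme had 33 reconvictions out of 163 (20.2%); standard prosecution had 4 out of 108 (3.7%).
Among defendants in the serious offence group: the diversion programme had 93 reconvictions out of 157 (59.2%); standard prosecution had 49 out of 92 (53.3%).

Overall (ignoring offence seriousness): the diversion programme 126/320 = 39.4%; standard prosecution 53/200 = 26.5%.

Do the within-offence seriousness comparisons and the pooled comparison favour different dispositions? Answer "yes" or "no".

no

Within each offence seriousness level (minor offence 20.2% vs 3.7%; serious offence 59.2% vs 53.3%), standard prosecution has the lower rate every time. Pooled: 39.4% vs 26.5% — standard prosecution has the lower rate overall. They agree.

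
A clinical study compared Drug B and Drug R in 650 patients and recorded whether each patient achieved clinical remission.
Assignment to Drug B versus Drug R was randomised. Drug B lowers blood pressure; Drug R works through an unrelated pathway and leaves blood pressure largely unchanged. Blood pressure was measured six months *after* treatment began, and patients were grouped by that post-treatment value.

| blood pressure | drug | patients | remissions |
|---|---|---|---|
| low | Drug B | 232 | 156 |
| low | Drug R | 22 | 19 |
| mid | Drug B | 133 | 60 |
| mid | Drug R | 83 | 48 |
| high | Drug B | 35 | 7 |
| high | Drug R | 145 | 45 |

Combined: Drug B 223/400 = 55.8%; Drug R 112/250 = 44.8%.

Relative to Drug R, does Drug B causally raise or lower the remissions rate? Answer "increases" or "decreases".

Blood pressure is recorded after the drug and is itself shifted by it — it sits on the causal path from drug to outcome. Conditioning on a mediator would strip out part of the effect we want; the pooled comparison gives the total causal effect.
Pooled: Drug B 55.8% vs Drug R 44.8%; Drug B is higher overall.

increases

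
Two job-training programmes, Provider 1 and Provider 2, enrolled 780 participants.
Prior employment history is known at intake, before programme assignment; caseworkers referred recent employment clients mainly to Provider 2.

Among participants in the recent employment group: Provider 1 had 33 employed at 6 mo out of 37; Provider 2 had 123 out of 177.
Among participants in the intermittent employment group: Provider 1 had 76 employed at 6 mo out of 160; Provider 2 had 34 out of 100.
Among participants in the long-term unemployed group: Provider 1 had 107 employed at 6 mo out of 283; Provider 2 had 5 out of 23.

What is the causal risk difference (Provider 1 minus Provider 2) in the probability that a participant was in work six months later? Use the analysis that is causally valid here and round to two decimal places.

Within every prior employment history level Provider 1 has the higher rate, yet pooled Provider 2 does — Simpson's reversal.
Prior employment history differs across programmes for reasons unrelated to any effect of the programme itself, and it separately predicts the outcome — a classic confounder. We must compare within prior employment history levels.
Adjusting over the population distribution of prior employment history: 0.274·(0.892−0.695) + 0.333·(0.475−0.340) + 0.392·(0.378−0.217) = +0.162.

+0.16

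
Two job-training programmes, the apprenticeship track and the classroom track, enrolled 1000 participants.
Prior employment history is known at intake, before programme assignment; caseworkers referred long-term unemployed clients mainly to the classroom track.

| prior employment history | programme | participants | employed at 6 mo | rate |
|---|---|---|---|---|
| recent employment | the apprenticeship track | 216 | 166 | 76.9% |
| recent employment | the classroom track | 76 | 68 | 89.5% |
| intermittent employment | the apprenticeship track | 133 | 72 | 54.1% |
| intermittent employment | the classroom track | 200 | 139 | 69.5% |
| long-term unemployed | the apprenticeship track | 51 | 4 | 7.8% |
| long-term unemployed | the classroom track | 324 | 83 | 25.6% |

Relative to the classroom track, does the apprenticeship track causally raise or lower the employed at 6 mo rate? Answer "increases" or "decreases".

Nothing the programme does changes prior employment history; the imbalance is an allocation artefact. With prior employment history also predicting the outcome, the pooled figure is confounded, and the within-stratum comparison is the causal one.
Within each level — recent employment: 76.9% vs 89.5%; intermittent employment: 54.1% vs 69.5%; long-term unemployed: 7.8% vs 25.6% — the classroom track is higher every time.

decreases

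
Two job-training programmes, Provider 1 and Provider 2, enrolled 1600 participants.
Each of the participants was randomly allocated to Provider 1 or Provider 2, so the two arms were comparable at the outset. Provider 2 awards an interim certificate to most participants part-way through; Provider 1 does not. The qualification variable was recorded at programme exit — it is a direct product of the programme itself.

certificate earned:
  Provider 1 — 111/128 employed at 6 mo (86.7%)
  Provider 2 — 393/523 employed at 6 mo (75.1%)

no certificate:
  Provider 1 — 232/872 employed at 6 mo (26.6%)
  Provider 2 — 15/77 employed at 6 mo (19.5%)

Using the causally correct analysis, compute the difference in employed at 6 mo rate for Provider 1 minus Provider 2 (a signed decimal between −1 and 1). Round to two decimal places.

-0.34

Qualification attained during the programme lies on the pathway programme → qualification attained during the programme → outcome, so adjusting for it blocks the indirect effect. For the total causal effect of programme, use the unadjusted pooled rates.
The causal difference is the pooled difference: 0.343 − 0.680 = -0.337.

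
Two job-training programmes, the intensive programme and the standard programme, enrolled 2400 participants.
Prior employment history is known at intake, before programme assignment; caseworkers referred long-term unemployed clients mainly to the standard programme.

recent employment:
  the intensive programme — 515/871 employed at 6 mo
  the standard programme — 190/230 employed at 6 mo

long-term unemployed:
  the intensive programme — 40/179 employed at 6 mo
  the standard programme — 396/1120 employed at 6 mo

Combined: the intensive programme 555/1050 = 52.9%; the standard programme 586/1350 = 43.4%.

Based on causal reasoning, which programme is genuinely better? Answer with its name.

the standard programme

Nothing the programme does changes prior employment history; the imbalance is an allocation artefact. With prior employment history also predicting the outcome, the pooled figure is confounded, and the within-stratum comparison is the causal one.
Within each level — recent employment: 59.1% vs 82.6%; long-term unemployed: 22.3% vs 35.4% — the standard programme is higher every time.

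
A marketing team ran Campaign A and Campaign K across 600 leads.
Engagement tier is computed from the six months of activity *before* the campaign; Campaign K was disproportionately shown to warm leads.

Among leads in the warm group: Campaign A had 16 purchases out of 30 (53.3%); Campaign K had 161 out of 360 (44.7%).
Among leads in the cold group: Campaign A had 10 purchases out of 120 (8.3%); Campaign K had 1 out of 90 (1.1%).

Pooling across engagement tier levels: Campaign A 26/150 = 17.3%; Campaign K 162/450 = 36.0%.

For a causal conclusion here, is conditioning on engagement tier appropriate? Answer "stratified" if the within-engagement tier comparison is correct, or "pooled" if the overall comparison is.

stratified

Within every engagement tier level Campaign A has the higher rate, yet pooled Campaign K does — Simpson's reversal.
Here engagement tier is a common cause — it drives both which campaign a case falls under and the outcome. The crude comparison mixes populations; the stratum-specific rates are the causally relevant ones.
Within each level — warm: 53.3% vs 44.7%; cold: 8.3% vs 1.1% — Campaign A is higher every time.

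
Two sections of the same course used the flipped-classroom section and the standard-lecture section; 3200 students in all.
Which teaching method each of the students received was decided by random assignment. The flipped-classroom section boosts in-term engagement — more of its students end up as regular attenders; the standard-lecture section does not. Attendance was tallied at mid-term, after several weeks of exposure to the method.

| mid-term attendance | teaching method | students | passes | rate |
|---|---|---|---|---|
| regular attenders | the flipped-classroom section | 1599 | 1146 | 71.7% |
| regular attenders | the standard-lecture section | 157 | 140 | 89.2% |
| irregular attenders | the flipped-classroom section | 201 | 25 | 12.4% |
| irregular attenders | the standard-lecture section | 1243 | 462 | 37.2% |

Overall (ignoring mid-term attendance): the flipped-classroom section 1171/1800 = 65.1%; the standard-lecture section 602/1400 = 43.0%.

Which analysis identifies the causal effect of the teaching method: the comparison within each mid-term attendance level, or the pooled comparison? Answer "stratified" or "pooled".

Mid-term attendance lies on the pathway teaching method → mid-term attendance → outcome, so adjusting for it blocks the indirect effect. For the total causal effect of teaching method, use the unadjusted pooled rates.
Pooled: the flipped-classroom section 65.1% vs the standard-lecture section 43.0%; the flipped-classroom section is higher overall.

pooled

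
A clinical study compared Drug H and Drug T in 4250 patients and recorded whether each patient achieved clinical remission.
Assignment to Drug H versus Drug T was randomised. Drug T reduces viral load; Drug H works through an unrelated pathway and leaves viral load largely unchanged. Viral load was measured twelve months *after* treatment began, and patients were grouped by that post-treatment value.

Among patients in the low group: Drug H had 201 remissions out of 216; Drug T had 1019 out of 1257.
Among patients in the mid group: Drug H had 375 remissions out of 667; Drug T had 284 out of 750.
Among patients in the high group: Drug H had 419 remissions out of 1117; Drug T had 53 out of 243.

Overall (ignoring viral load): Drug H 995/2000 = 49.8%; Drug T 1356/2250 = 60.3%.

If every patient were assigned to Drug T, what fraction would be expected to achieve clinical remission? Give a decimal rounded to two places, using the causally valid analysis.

The viral load-specific comparison favours Drug H throughout, but the pooled figures favour Drug T. The question is whether to condition on viral load.
Viral load is downstream of the drug. One should not condition on a consequence of treatment, so the overall rates are the right comparison.
So P(outcome | do(Drug T)) is just the pooled rate for Drug T: 1356/2250 = 0.603.

0.60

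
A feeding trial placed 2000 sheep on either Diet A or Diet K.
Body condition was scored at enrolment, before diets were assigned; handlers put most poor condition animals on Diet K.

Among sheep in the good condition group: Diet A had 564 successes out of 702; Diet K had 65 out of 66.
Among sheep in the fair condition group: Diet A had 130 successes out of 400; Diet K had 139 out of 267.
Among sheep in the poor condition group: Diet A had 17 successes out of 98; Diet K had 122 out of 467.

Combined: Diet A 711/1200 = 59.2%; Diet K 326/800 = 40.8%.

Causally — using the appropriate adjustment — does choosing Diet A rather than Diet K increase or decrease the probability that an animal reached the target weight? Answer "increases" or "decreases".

Nothing the diet does changes starting body condition; the imbalance is an allocation artefact. With starting body condition also predicting the outcome, the pooled figure is confounded, and the within-stratum comparison is the causal one.
Within each level — good condition: 80.3% vs 98.5%; fair condition: 32.5% vs 52.1%; poor condition: 17.3% vs 26.1% — Diet K is higher every time.

decreases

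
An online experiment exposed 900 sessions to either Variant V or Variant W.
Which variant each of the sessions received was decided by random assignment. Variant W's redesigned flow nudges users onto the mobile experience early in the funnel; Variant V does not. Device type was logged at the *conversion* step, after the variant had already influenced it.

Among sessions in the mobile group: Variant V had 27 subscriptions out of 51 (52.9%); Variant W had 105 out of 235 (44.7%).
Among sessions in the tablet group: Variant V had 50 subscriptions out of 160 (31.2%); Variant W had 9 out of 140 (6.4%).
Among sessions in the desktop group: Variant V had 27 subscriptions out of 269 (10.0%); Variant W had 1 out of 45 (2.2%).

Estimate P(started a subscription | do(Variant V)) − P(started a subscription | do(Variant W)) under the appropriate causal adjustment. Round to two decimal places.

-0.06

Device type is downstream of the variant. One should not condition on a consequence of treatment, so the overall rates are the right comparison.
The causal difference is the pooled difference: 0.217 − 0.274 = -0.057.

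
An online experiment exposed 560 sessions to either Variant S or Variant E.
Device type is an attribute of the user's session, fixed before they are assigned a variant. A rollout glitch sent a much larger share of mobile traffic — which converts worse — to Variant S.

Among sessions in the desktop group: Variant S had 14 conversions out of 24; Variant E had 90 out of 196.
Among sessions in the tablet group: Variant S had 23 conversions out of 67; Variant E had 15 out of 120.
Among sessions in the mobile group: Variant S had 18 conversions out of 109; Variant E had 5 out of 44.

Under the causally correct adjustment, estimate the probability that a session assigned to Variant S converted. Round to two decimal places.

0.39

The imbalance in device type arose from how sessions were allocated, not from anything the variant did; and device type independently affects the outcome. The pooled gap is confounded — condition on device type.
Standardising Variant S to the population device type mix: 0.393·14/24 + 0.334·23/67 + 0.273·18/109 = 0.389.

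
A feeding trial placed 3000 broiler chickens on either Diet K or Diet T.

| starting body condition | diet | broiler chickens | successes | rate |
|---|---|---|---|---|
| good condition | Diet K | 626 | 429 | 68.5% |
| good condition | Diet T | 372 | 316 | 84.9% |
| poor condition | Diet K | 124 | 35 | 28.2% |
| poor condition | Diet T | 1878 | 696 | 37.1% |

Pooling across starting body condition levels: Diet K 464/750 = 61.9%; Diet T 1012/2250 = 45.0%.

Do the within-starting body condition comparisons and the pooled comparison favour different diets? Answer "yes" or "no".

Within each starting body condition level (good condition 68.5% vs 84.9%; poor condition 28.2% vs 37.1%), Diet T has the higher rate every time. Pooled: 61.9% vs 45.0% — Diet K has the higher rate overall. The two comparisons disagree.

yes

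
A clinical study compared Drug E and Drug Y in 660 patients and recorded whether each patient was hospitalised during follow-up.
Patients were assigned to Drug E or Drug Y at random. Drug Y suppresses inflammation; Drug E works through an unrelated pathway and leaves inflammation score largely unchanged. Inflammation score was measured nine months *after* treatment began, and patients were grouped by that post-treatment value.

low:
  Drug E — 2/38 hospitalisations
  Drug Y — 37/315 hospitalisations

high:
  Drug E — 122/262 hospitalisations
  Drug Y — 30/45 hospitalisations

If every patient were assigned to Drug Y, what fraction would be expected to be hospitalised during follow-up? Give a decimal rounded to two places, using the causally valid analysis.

0.19

The stratified and pooled comparisons disagree (Drug E wins within each inflammation score; Drug Y wins overall), so the answer turns on the causal role of inflammation score.
Inflammation score here is a post-treatment variable shaped by the drug; conditioning on it would introduce bias rather than remove it. The overall comparison is the causal one.
So P(outcome | do(Drug Y)) is just the pooled rate for Drug Y: 67/360 = 0.186.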